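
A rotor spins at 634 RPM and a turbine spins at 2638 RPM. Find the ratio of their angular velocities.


Given: RPM_A = 634, RPM_B = 2638
omega = 2*pi*RPM/60, so omega_A/omega_B = RPM_A / RPM_B
omega_A/omega_B = 634 / 2638
omega_A/omega_B = 317/1319

317/1319


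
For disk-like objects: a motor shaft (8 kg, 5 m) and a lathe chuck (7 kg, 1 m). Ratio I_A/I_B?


Given: M1=8 kg, R1=5 m, M2=7 kg, R2=1 m
For a disk: I = (1/2)*M*R^2, so I_A/I_B = (M1*R1^2)/(M2*R2^2)
M1*R1^2 = 8*25 = 200
M2*R2^2 = 7*1 = 7
I_A/I_B = 200/7 = 200/7

200/7


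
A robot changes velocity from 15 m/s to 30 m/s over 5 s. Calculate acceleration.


Given: initial velocity v0 = 15 m/s, final velocity v = 30 m/s, time t = 5 s
Using a = (v - v0) / t
a = (30 - 15) / 5
a = 15 / 5
a = 3 m/s^2

3 m/s^2


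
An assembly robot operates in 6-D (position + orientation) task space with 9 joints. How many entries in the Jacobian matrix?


Given: task space dimension = 6, joints = 9
Jacobian is a 6 x 9 matrix
Total entries = rows * columns
Total = 6 * 9
Total = 54

54


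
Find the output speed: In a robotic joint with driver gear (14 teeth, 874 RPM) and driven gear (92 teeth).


Given: N1 = 14 teeth, w1 = 874 RPM, N2 = 92 teeth
Using N1*w1 = N2*w2
w2 = N1*w1 / N2
w2 = 14*874 / 92
w2 = 12236 / 92
w2 = 133 RPM

133 RPM


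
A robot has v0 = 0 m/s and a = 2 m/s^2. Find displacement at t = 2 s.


Given: v0 = 0 m/s, a = 2 m/s^2, t = 2 s
Using s = v0*t + (1/2)*a*t^2
s = 0*2 + (1/2)*2*2^2
s = 0 + (1/2)*8
s = 0 + 4
s = 4

4 m


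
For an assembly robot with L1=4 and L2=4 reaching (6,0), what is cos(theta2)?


Given: L1 = 4, L2 = 4, target (x, y) = (6, 0)
Using cos(theta2) = (x^2 + y^2 - L1^2 - L2^2) / (2*L1*L2)
x^2 + y^2 = 6^2 + 0 = 36
L1^2 + L2^2 = 16 + 16 = 32
Numerator = 36 - 32 = 4
Denominator = 2*4*4 = 32
cos(theta2) = 4/32 = 1/8

1/8


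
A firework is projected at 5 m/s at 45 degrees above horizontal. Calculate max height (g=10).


Given: v0 = 5 m/s, theta = 45 deg, g = 10 m/s^2
sin^2(45) = 1/2
Using H = v0^2 * sin^2(theta) / (2*g)
H = 5^2 * 1/2 / (2*10)
H = 25 * 1/2 / 20
H = 25/2 / 20
H = 5/8 m

5/8 m


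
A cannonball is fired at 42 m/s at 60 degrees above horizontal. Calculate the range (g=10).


Given: v0 = 42 m/s, theta = 60 deg, g = 10 m/s^2
sin(2*60) = sin(120) = sqrt(3)/2
Using R = v0^2 * sin(2*theta) / g
R = 42^2 * (sqrt(3)/2) / 10
R = 1764 * sqrt(3) / 20
R = 441/5*sqrt(3) m

441/5*sqrt(3) m


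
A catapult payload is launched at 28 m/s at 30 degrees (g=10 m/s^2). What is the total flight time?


Given: v0 = 28 m/s, theta = 30 deg, g = 10 m/s^2
sin(30) = 1/2
Using T = 2*v0*sin(theta) / g
T = 2*28*1/2 / 10
T = 28 / 10
T = 14/5 s

14/5 s


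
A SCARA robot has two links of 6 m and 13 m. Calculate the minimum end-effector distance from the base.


Given: L1 = 6 m, L2 = 13 m
For a 2-link planar arm, min reach = |L1 - L2| (second link folded back)
Min reach = |6 - 13|
Min reach = 7 m

7 m


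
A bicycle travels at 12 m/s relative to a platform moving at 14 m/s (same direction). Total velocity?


Given: object velocity = 12 m/s, platform velocity = 14 m/s (same direction)
Using classical velocity addition: v_total = v_object + v_platform
v_total = 12 + 14
v_total = 26 m/s

26 m/s


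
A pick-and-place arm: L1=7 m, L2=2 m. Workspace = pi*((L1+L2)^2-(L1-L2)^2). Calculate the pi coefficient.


Given: L1 = 7, L2 = 2
(L1+L2)^2 = (9)^2 = 81
(L1-L2)^2 = (5)^2 = 25
Difference = 81 - 25 = 56
This equals 4*L1*L2 = 4*7*2 = 56
Workspace area = 56*pi

56


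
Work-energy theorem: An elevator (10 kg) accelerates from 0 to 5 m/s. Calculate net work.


Given: m = 10 kg, v0 = 0 m/s, v = 5 m/s
Using W = (1/2)*m*(v^2 - v0^2)
v^2 = 5^2 = 25
v0^2 = 0^2 = 0
v^2 - v0^2 = 25 - 0 = 25
W = (1/2)*10*25 = 125 J

125 J


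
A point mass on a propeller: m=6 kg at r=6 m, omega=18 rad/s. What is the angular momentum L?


Given: m = 6 kg, r = 6 m, omega = 18 rad/s
For a point mass: I = m*r^2
I = 6*6^2 = 6*36 = 216
L = I*omega = 216*18
L = 3888 kg*m^2/s

3888 kg*m^2/s


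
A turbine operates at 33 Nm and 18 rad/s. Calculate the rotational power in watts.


Given: tau = 33 Nm, omega = 18 rad/s
Using P = tau * omega
P = 33 * 18
P = 594 W

594 W


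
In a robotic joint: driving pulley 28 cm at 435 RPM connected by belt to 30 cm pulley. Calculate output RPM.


Given: D1 = 28 cm, w1 = 435 RPM, D2 = 30 cm
Using D1*w1 = D2*w2
w2 = D1*w1 / D2
w2 = 28*435 / 30
w2 = 12180 / 30
w2 = 406 RPM

406 RPM


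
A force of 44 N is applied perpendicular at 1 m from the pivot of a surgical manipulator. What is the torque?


Given: F = 44 N, r = 1 m, angle = 90 deg (perpendicular)
Using tau = F * r * sin(90)
sin(90) = 1
tau = 44 * 1 * 1
tau = 44 Nm

44 Nm


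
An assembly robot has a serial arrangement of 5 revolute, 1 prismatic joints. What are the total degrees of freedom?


Given: serial robot with 5 revolute, 1 prismatic joints
DOF contribution per joint type: revolute=1, prismatic=1, spherical=3, fixed=0
DOF = 5*1 + 1*1
DOF = 6

6


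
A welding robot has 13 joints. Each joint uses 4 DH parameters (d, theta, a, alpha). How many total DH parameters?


Given: 13 joints, 4 DH parameters per joint (d, theta, a, alpha)
Total DH parameters = number_of_joints * 4
Total = 13 * 4
Total = 52

52


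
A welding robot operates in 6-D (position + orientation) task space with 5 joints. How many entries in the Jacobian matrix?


Given: task space dimension = 6, joints = 5
Jacobian is a 6 x 5 matrix
Total entries = rows * columns
Total = 6 * 5
Total = 30

30


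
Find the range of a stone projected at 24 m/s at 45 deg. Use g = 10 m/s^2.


Given: v0 = 24 m/s, theta = 45 deg, g = 10 m/s^2
sin(2*45) = sin(90) = 1
Using R = v0^2 * sin(2*theta) / g
R = 24^2 * 1 / 10
R = 576 / 10
R = 288/5 m

288/5 m


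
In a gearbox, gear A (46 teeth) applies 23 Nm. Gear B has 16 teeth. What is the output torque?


Given: N1 = 46, N2 = 16, T1 = 23 Nm
Using T2/T1 = N2/N1
T2 = T1 * N2 / N1
T2 = 23 * 16 / 46
T2 = 368 / 46
T2 = 8 Nm

8 Nm


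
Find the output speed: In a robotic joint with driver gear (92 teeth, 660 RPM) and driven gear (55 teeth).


Given: N1 = 92 teeth, w1 = 660 RPM, N2 = 55 teeth
Using N1*w1 = N2*w2
w2 = N1*w1 / N2
w2 = 92*660 / 55
w2 = 60720 / 55
w2 = 1104 RPM

1104 RPM


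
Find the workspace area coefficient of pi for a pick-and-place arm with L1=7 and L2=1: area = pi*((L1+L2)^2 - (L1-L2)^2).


Given: L1 = 7, L2 = 1
(L1+L2)^2 = (8)^2 = 64
(L1-L2)^2 = (6)^2 = 36
Difference = 64 - 36 = 28
This equals 4*L1*L2 = 4*7*1 = 28
Workspace area = 28*pi

28


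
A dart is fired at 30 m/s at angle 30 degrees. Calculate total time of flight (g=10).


Given: v0 = 30 m/s, theta = 30 deg, g = 10 m/s^2
sin(30) = 1/2
Using T = 2*v0*sin(theta) / g
T = 2*30*1/2 / 10
T = 30 / 10
T = 3 s

3 s


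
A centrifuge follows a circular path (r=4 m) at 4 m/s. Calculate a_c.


Given: v = 4 m/s, r = 4 m
Using a_c = v^2 / r
a_c = 4^2 / 4
a_c = 16 / 4
a_c = 4 m/s^2

4 m/s^2


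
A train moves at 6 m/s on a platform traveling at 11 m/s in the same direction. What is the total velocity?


Given: object velocity = 6 m/s, platform velocity = 11 m/s (same direction)
Using classical velocity addition: v_total = v_object + v_platform
v_total = 6 + 11
v_total = 17 m/s

17 m/s


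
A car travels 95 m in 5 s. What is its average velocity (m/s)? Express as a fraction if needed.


Given: distance d = 95 m, time t = 5 s
Using v = d / t
v = 95 / 5
v = 19 m/s

19 m/s


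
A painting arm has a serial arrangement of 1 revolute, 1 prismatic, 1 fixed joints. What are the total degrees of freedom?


Given: serial robot with 1 revolute, 1 prismatic, 1 fixed joints
DOF contribution per joint type: revolute=1, prismatic=1, spherical=3, fixed=0
DOF = 1*1 + 1*1 + 1*0
DOF = 2

2


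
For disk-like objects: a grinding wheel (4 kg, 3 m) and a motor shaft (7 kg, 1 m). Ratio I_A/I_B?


Given: M1=4 kg, R1=3 m, M2=7 kg, R2=1 m
For a disk: I = (1/2)*M*R^2, so I_A/I_B = (M1*R1^2)/(M2*R2^2)
M1*R1^2 = 4*9 = 36
M2*R2^2 = 7*1 = 7
I_A/I_B = 36/7 = 36/7

36/7


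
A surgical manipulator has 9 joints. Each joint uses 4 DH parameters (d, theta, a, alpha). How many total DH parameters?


Given: 9 joints, 4 DH parameters per joint (d, theta, a, alpha)
Total DH parameters = number_of_joints * 4
Total = 9 * 4
Total = 36

36


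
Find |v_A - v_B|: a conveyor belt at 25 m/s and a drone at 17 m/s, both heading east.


Given: v_A = 25 m/s east, v_B = 17 m/s east
Both move in the same direction; relative speed = |v_A - v_B|
|25 - 17| = |8|
= 8 m/s

8 m/s


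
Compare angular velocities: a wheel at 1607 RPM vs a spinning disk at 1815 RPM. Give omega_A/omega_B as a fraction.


Given: RPM_A = 1607, RPM_B = 1815
omega = 2*pi*RPM/60, so omega_A/omega_B = RPM_A / RPM_B
omega_A/omega_B = 1607 / 1815
omega_A/omega_B = 1607/1815

1607/1815


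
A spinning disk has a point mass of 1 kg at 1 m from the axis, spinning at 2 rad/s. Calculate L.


Given: m = 1 kg, r = 1 m, omega = 2 rad/s
For a point mass: I = m*r^2
I = 1*1^2 = 1*1 = 1
L = I*omega = 1*2
L = 2 kg*m^2/s

2 kg*m^2/s


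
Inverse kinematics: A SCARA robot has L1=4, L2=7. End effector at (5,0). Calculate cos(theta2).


Given: L1 = 4, L2 = 7, target (x, y) = (5, 0)
Using cos(theta2) = (x^2 + y^2 - L1^2 - L2^2) / (2*L1*L2)
x^2 + y^2 = 5^2 + 0 = 25
L1^2 + L2^2 = 16 + 49 = 65
Numerator = 25 - 65 = -40
Denominator = 2*4*7 = 56
cos(theta2) = -40/56 = -5/7

-5/7


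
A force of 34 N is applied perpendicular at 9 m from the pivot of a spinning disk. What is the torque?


Given: F = 34 N, r = 9 m, angle = 90 deg (perpendicular)
Using tau = F * r * sin(90)
sin(90) = 1
tau = 34 * 9 * 1
tau = 306 Nm

306 Nm


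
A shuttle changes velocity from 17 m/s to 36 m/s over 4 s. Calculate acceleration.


Given: initial velocity v0 = 17 m/s, final velocity v = 36 m/s, time t = 4 s
Using a = (v - v0) / t
a = (36 - 17) / 4
a = 19 / 4
a = 19/4 m/s^2

19/4 m/s^2


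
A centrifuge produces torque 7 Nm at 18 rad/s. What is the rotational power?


Given: tau = 7 Nm, omega = 18 rad/s
Using P = tau * omega
P = 7 * 18
P = 126 W

126 W


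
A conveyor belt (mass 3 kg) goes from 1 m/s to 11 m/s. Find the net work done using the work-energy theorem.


Given: m = 3 kg, v0 = 1 m/s, v = 11 m/s
Using W = (1/2)*m*(v^2 - v0^2)
v^2 = 11^2 = 121
v0^2 = 1^2 = 1
v^2 - v0^2 = 121 - 1 = 120
W = (1/2)*3*120 = 180 J

180 J


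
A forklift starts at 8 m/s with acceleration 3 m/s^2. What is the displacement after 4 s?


Given: v0 = 8 m/s, a = 3 m/s^2, t = 4 s
Using s = v0*t + (1/2)*a*t^2
s = 8*4 + (1/2)*3*4^2
s = 32 + (1/2)*48
s = 32 + 24
s = 56

56 m


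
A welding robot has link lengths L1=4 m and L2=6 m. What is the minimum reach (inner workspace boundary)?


Given: L1 = 4 m, L2 = 6 m
For a 2-link planar arm, min reach = |L1 - L2| (second link folded back)
Min reach = |4 - 6|
Min reach = 2 m

2 m


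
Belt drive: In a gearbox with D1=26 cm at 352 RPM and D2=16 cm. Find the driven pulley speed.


Given: D1 = 26 cm, w1 = 352 RPM, D2 = 16 cm
Using D1*w1 = D2*w2
w2 = D1*w1 / D2
w2 = 26*352 / 16
w2 = 9152 / 16
w2 = 572 RPM

572 RPM


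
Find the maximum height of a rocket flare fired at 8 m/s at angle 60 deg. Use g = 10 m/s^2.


Given: v0 = 8 m/s, theta = 60 deg, g = 10 m/s^2
sin^2(60) = 3/4
Using H = v0^2 * sin^2(theta) / (2*g)
H = 8^2 * 3/4 / (2*10)
H = 64 * 3/4 / 20
H = 48 / 20
H = 12/5 m

12/5 m


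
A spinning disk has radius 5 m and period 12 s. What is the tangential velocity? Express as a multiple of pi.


Given: radius r = 5 m, period T = 12 s
Using v = 2*pi*r / T
v = 2*pi*5 / 12
v = 10*pi / 12
v = 5/6*pi m/s

5/6*pi m/s


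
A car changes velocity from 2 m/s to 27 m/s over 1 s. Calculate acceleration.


Given: initial velocity v0 = 2 m/s, final velocity v = 27 m/s, time t = 1 s
Using a = (v - v0) / t
a = (27 - 2) / 1
a = 25 / 1
a = 25 m/s^2

25 m/s^2


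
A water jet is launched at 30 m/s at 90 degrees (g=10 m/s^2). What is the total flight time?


Given: v0 = 30 m/s, theta = 90 deg, g = 10 m/s^2
sin(90) = 1
Using T = 2*v0*sin(theta) / g
T = 2*30*1 / 10
T = 60 / 10
T = 6 s

6 s


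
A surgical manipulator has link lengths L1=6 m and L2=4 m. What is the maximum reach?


Given: L1 = 6 m, L2 = 4 m
For a 2-link planar arm, max reach = L1 + L2 (fully extended)
Max reach = 6 + 4
Max reach = 10 m

10 m


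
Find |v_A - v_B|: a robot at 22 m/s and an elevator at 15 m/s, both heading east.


Given: v_A = 22 m/s east, v_B = 15 m/s east
Both move in the same direction; relative speed = |v_A - v_B|
|22 - 15| = |7|
= 7 m/s

7 m/s


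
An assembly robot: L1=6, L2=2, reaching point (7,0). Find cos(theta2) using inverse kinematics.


Given: L1 = 6, L2 = 2, target (x, y) = (7, 0)
Using cos(theta2) = (x^2 + y^2 - L1^2 - L2^2) / (2*L1*L2)
x^2 + y^2 = 7^2 + 0 = 49
L1^2 + L2^2 = 36 + 4 = 40
Numerator = 49 - 40 = 9
Denominator = 2*6*2 = 24
cos(theta2) = 9/24 = 3/8

3/8


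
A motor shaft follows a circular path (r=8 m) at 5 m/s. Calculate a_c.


Given: v = 5 m/s, r = 8 m
Using a_c = v^2 / r
a_c = 5^2 / 8
a_c = 25 / 8
a_c = 25/8 m/s^2

25/8 m/s^2


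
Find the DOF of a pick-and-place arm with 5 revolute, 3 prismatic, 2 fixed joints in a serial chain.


Given: serial robot with 5 revolute, 3 prismatic, 2 fixed joints
DOF contribution per joint type: revolute=1, prismatic=1, spherical=3, fixed=0
DOF = 5*1 + 3*1 + 2*0
DOF = 8

8


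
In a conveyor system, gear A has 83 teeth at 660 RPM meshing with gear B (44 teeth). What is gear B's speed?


Given: N1 = 83 teeth, w1 = 660 RPM, N2 = 44 teeth
Using N1*w1 = N2*w2
w2 = N1*w1 / N2
w2 = 83*660 / 44
w2 = 54780 / 44
w2 = 1245 RPM

1245 RPM


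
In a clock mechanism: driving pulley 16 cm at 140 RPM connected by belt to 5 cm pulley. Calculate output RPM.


Given: D1 = 16 cm, w1 = 140 RPM, D2 = 5 cm
Using D1*w1 = D2*w2
w2 = D1*w1 / D2
w2 = 16*140 / 5
w2 = 2240 / 5
w2 = 448 RPM

448 RPM


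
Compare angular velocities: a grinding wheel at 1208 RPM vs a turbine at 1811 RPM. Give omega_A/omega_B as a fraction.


Given: RPM_A = 1208, RPM_B = 1811
omega = 2*pi*RPM/60, so omega_A/omega_B = RPM_A / RPM_B
omega_A/omega_B = 1208 / 1811
omega_A/omega_B = 1208/1811

1208/1811


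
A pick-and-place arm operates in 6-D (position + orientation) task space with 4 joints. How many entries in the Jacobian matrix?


Given: task space dimension = 6, joints = 4
Jacobian is a 6 x 4 matrix
Total entries = rows * columns
Total = 6 * 4
Total = 24

24


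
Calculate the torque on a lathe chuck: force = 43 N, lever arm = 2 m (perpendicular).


Given: F = 43 N, r = 2 m, angle = 90 deg (perpendicular)
Using tau = F * r * sin(90)
sin(90) = 1
tau = 43 * 2 * 1
tau = 86 Nm

86 Nm


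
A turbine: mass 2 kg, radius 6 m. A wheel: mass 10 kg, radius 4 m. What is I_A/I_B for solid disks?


Given: M1=2 kg, R1=6 m, M2=10 kg, R2=4 m
For a disk: I = (1/2)*M*R^2, so I_A/I_B = (M1*R1^2)/(M2*R2^2)
M1*R1^2 = 2*36 = 72
M2*R2^2 = 10*16 = 160
I_A/I_B = 72/160 = 9/20

9/20


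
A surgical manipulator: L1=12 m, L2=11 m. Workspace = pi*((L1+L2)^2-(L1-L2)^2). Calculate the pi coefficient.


Given: L1 = 12, L2 = 11
(L1+L2)^2 = (23)^2 = 529
(L1-L2)^2 = (1)^2 = 1
Difference = 529 - 1 = 528
This equals 4*L1*L2 = 4*12*11 = 528
Workspace area = 528*pi

528


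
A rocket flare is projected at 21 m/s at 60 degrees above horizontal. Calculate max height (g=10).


Given: v0 = 21 m/s, theta = 60 deg, g = 10 m/s^2
sin^2(60) = 3/4
Using H = v0^2 * sin^2(theta) / (2*g)
H = 21^2 * 3/4 / (2*10)
H = 441 * 3/4 / 20
H = 1323/4 / 20
H = 1323/80 m

1323/80 m


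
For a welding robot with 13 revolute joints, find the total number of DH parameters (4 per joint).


Given: 13 joints, 4 DH parameters per joint (d, theta, a, alpha)
Total DH parameters = number_of_joints * 4
Total = 13 * 4
Total = 52

52


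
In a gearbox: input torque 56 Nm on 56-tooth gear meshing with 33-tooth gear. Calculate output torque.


Given: N1 = 56, N2 = 33, T1 = 56 Nm
Using T2/T1 = N2/N1
T2 = T1 * N2 / N1
T2 = 56 * 33 / 56
T2 = 1848 / 56
T2 = 33 Nm

33 Nm


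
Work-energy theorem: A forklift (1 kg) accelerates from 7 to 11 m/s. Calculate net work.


Given: m = 1 kg, v0 = 7 m/s, v = 11 m/s
Using W = (1/2)*m*(v^2 - v0^2)
v^2 = 11^2 = 121
v0^2 = 7^2 = 49
v^2 - v0^2 = 121 - 49 = 72
W = (1/2)*1*72 = 36 J

36 J


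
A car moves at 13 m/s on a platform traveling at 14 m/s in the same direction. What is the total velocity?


Given: object velocity = 13 m/s, platform velocity = 14 m/s (same direction)
Using classical velocity addition: v_total = v_object + v_platform
v_total = 13 + 14
v_total = 27 m/s

27 m/s


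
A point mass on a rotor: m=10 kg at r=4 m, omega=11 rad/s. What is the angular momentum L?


Given: m = 10 kg, r = 4 m, omega = 11 rad/s
For a point mass: I = m*r^2
I = 10*4^2 = 10*16 = 160
L = I*omega = 160*11
L = 1760 kg*m^2/s

1760 kg*m^2/s


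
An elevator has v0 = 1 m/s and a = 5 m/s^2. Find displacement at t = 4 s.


Given: v0 = 1 m/s, a = 5 m/s^2, t = 4 s
Using s = v0*t + (1/2)*a*t^2
s = 1*4 + (1/2)*5*4^2
s = 4 + (1/2)*80
s = 4 + 40
s = 44

44 m


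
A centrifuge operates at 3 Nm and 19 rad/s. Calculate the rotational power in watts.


Given: tau = 3 Nm, omega = 19 rad/s
Using P = tau * omega
P = 3 * 19
P = 57 W

57 W


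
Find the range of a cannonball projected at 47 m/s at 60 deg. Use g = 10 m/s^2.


Given: v0 = 47 m/s, theta = 60 deg, g = 10 m/s^2
sin(2*60) = sin(120) = sqrt(3)/2
Using R = v0^2 * sin(2*theta) / g
R = 47^2 * (sqrt(3)/2) / 10
R = 2209 * sqrt(3) / 20
R = 2209/20*sqrt(3) m

2209/20*sqrt(3) m


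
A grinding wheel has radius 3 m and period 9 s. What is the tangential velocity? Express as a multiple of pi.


Given: radius r = 3 m, period T = 9 s
Using v = 2*pi*r / T
v = 2*pi*3 / 9
v = 6*pi / 9
v = 2/3*pi m/s

2/3*pi m/s


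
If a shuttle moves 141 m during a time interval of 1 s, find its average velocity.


Given: distance d = 141 m, time t = 1 s
Using v = d / t
v = 141 / 1
v = 141 m/s

141 m/s


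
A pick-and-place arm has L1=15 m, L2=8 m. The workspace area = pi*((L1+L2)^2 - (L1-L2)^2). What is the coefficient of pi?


Given: L1 = 15, L2 = 8
(L1+L2)^2 = (23)^2 = 529
(L1-L2)^2 = (7)^2 = 49
Difference = 529 - 49 = 480
This equals 4*L1*L2 = 4*15*8 = 480
Workspace area = 480*pi

480


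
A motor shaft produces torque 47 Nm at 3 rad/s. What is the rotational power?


Given: tau = 47 Nm, omega = 3 rad/s
Using P = tau * omega
P = 47 * 3
P = 141 W

141 W


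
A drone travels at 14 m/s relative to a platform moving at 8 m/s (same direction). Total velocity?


Given: object velocity = 14 m/s, platform velocity = 8 m/s (same direction)
Using classical velocity addition: v_total = v_object + v_platform
v_total = 14 + 8
v_total = 22 m/s

22 m/s


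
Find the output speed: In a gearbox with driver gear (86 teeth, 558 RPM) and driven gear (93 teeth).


Given: N1 = 86 teeth, w1 = 558 RPM, N2 = 93 teeth
Using N1*w1 = N2*w2
w2 = N1*w1 / N2
w2 = 86*558 / 93
w2 = 47988 / 93
w2 = 516 RPM

516 RPM


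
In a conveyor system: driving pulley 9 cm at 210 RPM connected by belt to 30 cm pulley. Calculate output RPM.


Given: D1 = 9 cm, w1 = 210 RPM, D2 = 30 cm
Using D1*w1 = D2*w2
w2 = D1*w1 / D2
w2 = 9*210 / 30
w2 = 1890 / 30
w2 = 63 RPM

63 RPM


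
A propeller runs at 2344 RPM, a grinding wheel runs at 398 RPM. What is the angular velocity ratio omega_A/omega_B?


Given: RPM_A = 2344, RPM_B = 398
omega = 2*pi*RPM/60, so omega_A/omega_B = RPM_A / RPM_B
omega_A/omega_B = 2344 / 398
omega_A/omega_B = 1172/199

1172/199


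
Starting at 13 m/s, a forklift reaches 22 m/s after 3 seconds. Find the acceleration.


Given: initial velocity v0 = 13 m/s, final velocity v = 22 m/s, time t = 3 s
Using a = (v - v0) / t
a = (22 - 13) / 3
a = 9 / 3
a = 3 m/s^2

3 m/s^2


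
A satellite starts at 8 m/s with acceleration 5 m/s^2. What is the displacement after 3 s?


Given: v0 = 8 m/s, a = 5 m/s^2, t = 3 s
Using s = v0*t + (1/2)*a*t^2
s = 8*3 + (1/2)*5*3^2
s = 24 + (1/2)*45
s = 24 + 45/2
s = 93/2

93/2 m


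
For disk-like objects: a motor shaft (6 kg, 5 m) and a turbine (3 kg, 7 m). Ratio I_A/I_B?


Given: M1=6 kg, R1=5 m, M2=3 kg, R2=7 m
For a disk: I = (1/2)*M*R^2, so I_A/I_B = (M1*R1^2)/(M2*R2^2)
M1*R1^2 = 6*25 = 150
M2*R2^2 = 3*49 = 147
I_A/I_B = 150/147 = 50/49

50/49


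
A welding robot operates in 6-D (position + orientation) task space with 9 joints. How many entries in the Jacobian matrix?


Given: task space dimension = 6, joints = 9
Jacobian is a 6 x 9 matrix
Total entries = rows * columns
Total = 6 * 9
Total = 54

54


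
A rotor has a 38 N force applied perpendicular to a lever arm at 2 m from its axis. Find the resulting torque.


Given: F = 38 N, r = 2 m, angle = 90 deg (perpendicular)
Using tau = F * r * sin(90)
sin(90) = 1
tau = 38 * 2 * 1
tau = 76 Nm

76 Nm


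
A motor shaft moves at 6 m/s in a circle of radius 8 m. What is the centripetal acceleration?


Given: v = 6 m/s, r = 8 m
Using a_c = v^2 / r
a_c = 6^2 / 8
a_c = 36 / 8
a_c = 9/2 m/s^2

9/2 m/s^2


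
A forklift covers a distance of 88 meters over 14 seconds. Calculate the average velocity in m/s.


Given: distance d = 88 m, time t = 14 s
Using v = d / t
v = 88 / 14
v = 44/7 m/s

44/7 m/s


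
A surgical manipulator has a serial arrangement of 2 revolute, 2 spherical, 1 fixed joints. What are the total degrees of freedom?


Given: serial robot with 2 revolute, 2 spherical, 1 fixed joints
DOF contribution per joint type: revolute=1, prismatic=1, spherical=3, fixed=0
DOF = 2*1 + 2*3 + 1*0
DOF = 8

8


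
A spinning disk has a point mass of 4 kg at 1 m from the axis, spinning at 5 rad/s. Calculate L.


Given: m = 4 kg, r = 1 m, omega = 5 rad/s
For a point mass: I = m*r^2
I = 4*1^2 = 4*1 = 4
L = I*omega = 4*5
L = 20 kg*m^2/s

20 kg*m^2/s


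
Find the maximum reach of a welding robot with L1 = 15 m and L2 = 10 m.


Given: L1 = 15 m, L2 = 10 m
For a 2-link planar arm, max reach = L1 + L2 (fully extended)
Max reach = 15 + 10
Max reach = 25 m

25 m


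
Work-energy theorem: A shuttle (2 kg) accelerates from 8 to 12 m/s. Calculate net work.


Given: m = 2 kg, v0 = 8 m/s, v = 12 m/s
Using W = (1/2)*m*(v^2 - v0^2)
v^2 = 12^2 = 144
v0^2 = 8^2 = 64
v^2 - v0^2 = 144 - 64 = 80
W = (1/2)*2*80 = 80 J

80 J


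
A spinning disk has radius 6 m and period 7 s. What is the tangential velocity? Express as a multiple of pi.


Given: radius r = 6 m, period T = 7 s
Using v = 2*pi*r / T
v = 2*pi*6 / 7
v = 12*pi / 7
v = 12/7*pi m/s

12/7*pi m/s


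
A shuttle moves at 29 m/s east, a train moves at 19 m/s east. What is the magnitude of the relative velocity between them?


Given: v_A = 29 m/s east, v_B = 19 m/s east
Both move in the same direction; relative speed = |v_A - v_B|
|29 - 19| = |10|
= 10 m/s

10 m/s


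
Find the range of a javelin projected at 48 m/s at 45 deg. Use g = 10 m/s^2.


Given: v0 = 48 m/s, theta = 45 deg, g = 10 m/s^2
sin(2*45) = sin(90) = 1
Using R = v0^2 * sin(2*theta) / g
R = 48^2 * 1 / 10
R = 2304 / 10
R = 1152/5 m

1152/5 m


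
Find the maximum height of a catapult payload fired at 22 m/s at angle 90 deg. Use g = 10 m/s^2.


Given: v0 = 22 m/s, theta = 90 deg, g = 10 m/s^2
sin^2(90) = 1
Using H = v0^2 * sin^2(theta) / (2*g)
H = 22^2 * 1 / (2*10)
H = 484 * 1 / 20
H = 484 / 20
H = 121/5 m

121/5 m


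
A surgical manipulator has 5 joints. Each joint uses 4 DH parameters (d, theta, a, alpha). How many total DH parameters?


Given: 5 joints, 4 DH parameters per joint (d, theta, a, alpha)
Total DH parameters = number_of_joints * 4
Total = 5 * 4
Total = 20

20


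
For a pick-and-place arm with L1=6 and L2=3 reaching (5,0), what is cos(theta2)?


Given: L1 = 6, L2 = 3, target (x, y) = (5, 0)
Using cos(theta2) = (x^2 + y^2 - L1^2 - L2^2) / (2*L1*L2)
x^2 + y^2 = 5^2 + 0 = 25
L1^2 + L2^2 = 36 + 9 = 45
Numerator = 25 - 45 = -20
Denominator = 2*6*3 = 36
cos(theta2) = -20/36 = -5/9

-5/9


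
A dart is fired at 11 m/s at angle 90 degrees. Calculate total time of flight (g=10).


Given: v0 = 11 m/s, theta = 90 deg, g = 10 m/s^2
sin(90) = 1
Using T = 2*v0*sin(theta) / g
T = 2*11*1 / 10
T = 22 / 10
T = 11/5 s

11/5 s


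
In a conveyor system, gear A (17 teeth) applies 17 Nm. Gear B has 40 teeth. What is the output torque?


Given: N1 = 17, N2 = 40, T1 = 17 Nm
Using T2/T1 = N2/N1
T2 = T1 * N2 / N1
T2 = 17 * 40 / 17
T2 = 680 / 17
T2 = 40 Nm

40 Nm


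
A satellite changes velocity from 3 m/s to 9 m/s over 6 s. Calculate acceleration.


Given: initial velocity v0 = 3 m/s, final velocity v = 9 m/s, time t = 6 s
Using a = (v - v0) / t
a = (9 - 3) / 6
a = 6 / 6
a = 1 m/s^2

1 m/s^2


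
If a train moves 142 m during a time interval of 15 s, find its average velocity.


Given: distance d = 142 m, time t = 15 s
Using v = d / t
v = 142 / 15
v = 142/15 m/s

142/15 m/s


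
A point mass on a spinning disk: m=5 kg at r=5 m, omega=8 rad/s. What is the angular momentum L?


Given: m = 5 kg, r = 5 m, omega = 8 rad/s
For a point mass: I = m*r^2
I = 5*5^2 = 5*25 = 125
L = I*omega = 125*8
L = 1000 kg*m^2/s

1000 kg*m^2/s


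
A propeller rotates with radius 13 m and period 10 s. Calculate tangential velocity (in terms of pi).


Given: radius r = 13 m, period T = 10 s
Using v = 2*pi*r / T
v = 2*pi*13 / 10
v = 26*pi / 10
v = 13/5*pi m/s

13/5*pi m/s


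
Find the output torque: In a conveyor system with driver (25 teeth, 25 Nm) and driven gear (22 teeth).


Given: N1 = 25, N2 = 22, T1 = 25 Nm
Using T2/T1 = N2/N1
T2 = T1 * N2 / N1
T2 = 25 * 22 / 25
T2 = 550 / 25
T2 = 22 Nm

22 Nm


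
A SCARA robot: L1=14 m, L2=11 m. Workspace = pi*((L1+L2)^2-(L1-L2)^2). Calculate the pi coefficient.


Given: L1 = 14, L2 = 11
(L1+L2)^2 = (25)^2 = 625
(L1-L2)^2 = (3)^2 = 9
Difference = 625 - 9 = 616
This equals 4*L1*L2 = 4*14*11 = 616
Workspace area = 616*pi

616


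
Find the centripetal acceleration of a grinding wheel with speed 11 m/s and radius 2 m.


Given: v = 11 m/s, r = 2 m
Using a_c = v^2 / r
a_c = 11^2 / 2
a_c = 121 / 2
a_c = 121/2 m/s^2

121/2 m/s^2


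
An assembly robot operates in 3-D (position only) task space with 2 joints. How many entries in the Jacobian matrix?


Given: task space dimension = 3, joints = 2
Jacobian is a 3 x 2 matrix
Total entries = rows * columns
Total = 3 * 2
Total = 6

6


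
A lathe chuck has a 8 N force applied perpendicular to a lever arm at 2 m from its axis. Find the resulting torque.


Given: F = 8 N, r = 2 m, angle = 90 deg (perpendicular)
Using tau = F * r * sin(90)
sin(90) = 1
tau = 8 * 2 * 1
tau = 16 Nm

16 Nm


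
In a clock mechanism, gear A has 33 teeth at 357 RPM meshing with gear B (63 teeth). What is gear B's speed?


Given: N1 = 33 teeth, w1 = 357 RPM, N2 = 63 teeth
Using N1*w1 = N2*w2
w2 = N1*w1 / N2
w2 = 33*357 / 63
w2 = 11781 / 63
w2 = 187 RPM

187 RPM


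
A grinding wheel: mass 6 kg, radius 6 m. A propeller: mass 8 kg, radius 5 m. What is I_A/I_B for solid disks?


Given: M1=6 kg, R1=6 m, M2=8 kg, R2=5 m
For a disk: I = (1/2)*M*R^2, so I_A/I_B = (M1*R1^2)/(M2*R2^2)
M1*R1^2 = 6*36 = 216
M2*R2^2 = 8*25 = 200
I_A/I_B = 216/200 = 27/25

27/25


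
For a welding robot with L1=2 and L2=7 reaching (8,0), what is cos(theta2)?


Given: L1 = 2, L2 = 7, target (x, y) = (8, 0)
Using cos(theta2) = (x^2 + y^2 - L1^2 - L2^2) / (2*L1*L2)
x^2 + y^2 = 8^2 + 0 = 64
L1^2 + L2^2 = 4 + 49 = 53
Numerator = 64 - 53 = 11
Denominator = 2*2*7 = 28
cos(theta2) = 11/28 = 11/28

11/28


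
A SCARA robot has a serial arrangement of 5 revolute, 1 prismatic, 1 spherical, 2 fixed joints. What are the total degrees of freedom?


Given: serial robot with 5 revolute, 1 prismatic, 1 spherical, 2 fixed joints
DOF contribution per joint type: revolute=1, prismatic=1, spherical=3, fixed=0
DOF = 5*1 + 1*1 + 1*3 + 2*0
DOF = 9

9


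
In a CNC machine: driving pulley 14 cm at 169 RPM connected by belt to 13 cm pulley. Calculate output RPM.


Given: D1 = 14 cm, w1 = 169 RPM, D2 = 13 cm
Using D1*w1 = D2*w2
w2 = D1*w1 / D2
w2 = 14*169 / 13
w2 = 2366 / 13
w2 = 182 RPM

182 RPM


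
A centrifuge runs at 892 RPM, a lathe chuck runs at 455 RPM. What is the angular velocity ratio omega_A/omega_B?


Given: RPM_A = 892, RPM_B = 455
omega = 2*pi*RPM/60, so omega_A/omega_B = RPM_A / RPM_B
omega_A/omega_B = 892 / 455
omega_A/omega_B = 892/455

892/455


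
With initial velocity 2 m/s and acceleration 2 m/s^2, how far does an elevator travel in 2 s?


Given: v0 = 2 m/s, a = 2 m/s^2, t = 2 s
Using s = v0*t + (1/2)*a*t^2
s = 2*2 + (1/2)*2*2^2
s = 4 + (1/2)*8
s = 4 + 4
s = 8

8 m


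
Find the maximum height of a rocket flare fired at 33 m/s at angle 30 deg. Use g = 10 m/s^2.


Given: v0 = 33 m/s, theta = 30 deg, g = 10 m/s^2
sin^2(30) = 1/4
Using H = v0^2 * sin^2(theta) / (2*g)
H = 33^2 * 1/4 / (2*10)
H = 1089 * 1/4 / 20
H = 1089/4 / 20
H = 1089/80 m

1089/80 m


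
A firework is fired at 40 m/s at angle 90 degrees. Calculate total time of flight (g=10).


Given: v0 = 40 m/s, theta = 90 deg, g = 10 m/s^2
sin(90) = 1
Using T = 2*v0*sin(theta) / g
T = 2*40*1 / 10
T = 80 / 10
T = 8 s

8 s


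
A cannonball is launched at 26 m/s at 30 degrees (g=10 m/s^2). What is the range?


Given: v0 = 26 m/s, theta = 30 deg, g = 10 m/s^2
sin(2*30) = sin(60) = sqrt(3)/2
Using R = v0^2 * sin(2*theta) / g
R = 26^2 * (sqrt(3)/2) / 10
R = 676 * sqrt(3) / 20
R = 169/5*sqrt(3) m

169/5*sqrt(3) m


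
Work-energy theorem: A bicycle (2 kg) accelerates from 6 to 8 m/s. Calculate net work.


Given: m = 2 kg, v0 = 6 m/s, v = 8 m/s
Using W = (1/2)*m*(v^2 - v0^2)
v^2 = 8^2 = 64
v0^2 = 6^2 = 36
v^2 - v0^2 = 64 - 36 = 28
W = (1/2)*2*28 = 28 J

28 J


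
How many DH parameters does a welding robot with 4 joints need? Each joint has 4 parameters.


Given: 4 joints, 4 DH parameters per joint (d, theta, a, alpha)
Total DH parameters = number_of_joints * 4
Total = 4 * 4
Total = 16

16


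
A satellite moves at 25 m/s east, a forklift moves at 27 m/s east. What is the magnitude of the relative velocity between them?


Given: v_A = 25 m/s east, v_B = 27 m/s east
Both move in the same direction; relative speed = |v_A - v_B|
|25 - 27| = |-2|
= 2 m/s

2 m/s


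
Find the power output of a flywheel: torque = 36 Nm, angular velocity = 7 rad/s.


Given: tau = 36 Nm, omega = 7 rad/s
Using P = tau * omega
P = 36 * 7
P = 252 W

252 W


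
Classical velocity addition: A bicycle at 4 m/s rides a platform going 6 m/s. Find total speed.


Given: object velocity = 4 m/s, platform velocity = 6 m/s (same direction)
Using classical velocity addition: v_total = v_object + v_platform
v_total = 4 + 6
v_total = 10 m/s

10 m/s


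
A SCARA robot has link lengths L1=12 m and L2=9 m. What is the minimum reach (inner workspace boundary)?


Given: L1 = 12 m, L2 = 9 m
For a 2-link planar arm, min reach = |L1 - L2| (second link folded back)
Min reach = |12 - 9|
Min reach = 3 m

3 m


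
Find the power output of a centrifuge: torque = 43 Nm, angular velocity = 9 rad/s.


Given: tau = 43 Nm, omega = 9 rad/s
Using P = tau * omega
P = 43 * 9
P = 387 W

387 W


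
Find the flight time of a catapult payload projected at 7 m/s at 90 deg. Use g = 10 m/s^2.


Given: v0 = 7 m/s, theta = 90 deg, g = 10 m/s^2
sin(90) = 1
Using T = 2*v0*sin(theta) / g
T = 2*7*1 / 10
T = 14 / 10
T = 7/5 s

7/5 s


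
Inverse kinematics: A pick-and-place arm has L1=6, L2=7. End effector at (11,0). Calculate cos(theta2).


Given: L1 = 6, L2 = 7, target (x, y) = (11, 0)
Using cos(theta2) = (x^2 + y^2 - L1^2 - L2^2) / (2*L1*L2)
x^2 + y^2 = 11^2 + 0 = 121
L1^2 + L2^2 = 36 + 49 = 85
Numerator = 121 - 85 = 36
Denominator = 2*6*7 = 84
cos(theta2) = 36/84 = 3/7

3/7


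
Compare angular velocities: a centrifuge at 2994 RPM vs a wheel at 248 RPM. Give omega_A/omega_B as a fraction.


Given: RPM_A = 2994, RPM_B = 248
omega = 2*pi*RPM/60, so omega_A/omega_B = RPM_A / RPM_B
omega_A/omega_B = 2994 / 248
omega_A/omega_B = 1497/124

1497/124


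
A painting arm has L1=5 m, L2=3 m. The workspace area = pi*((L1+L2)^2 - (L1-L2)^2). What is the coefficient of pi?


Given: L1 = 5, L2 = 3
(L1+L2)^2 = (8)^2 = 64
(L1-L2)^2 = (2)^2 = 4
Difference = 64 - 4 = 60
This equals 4*L1*L2 = 4*5*3 = 60
Workspace area = 60*pi

60


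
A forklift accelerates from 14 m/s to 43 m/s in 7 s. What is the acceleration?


Given: initial velocity v0 = 14 m/s, final velocity v = 43 m/s, time t = 7 s
Using a = (v - v0) / t
a = (43 - 14) / 7
a = 29 / 7
a = 29/7 m/s^2

29/7 m/s^2


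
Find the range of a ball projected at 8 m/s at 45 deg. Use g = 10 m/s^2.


Given: v0 = 8 m/s, theta = 45 deg, g = 10 m/s^2
sin(2*45) = sin(90) = 1
Using R = v0^2 * sin(2*theta) / g
R = 8^2 * 1 / 10
R = 64 / 10
R = 32/5 m

32/5 m


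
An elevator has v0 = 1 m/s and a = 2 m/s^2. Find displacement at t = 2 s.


Given: v0 = 1 m/s, a = 2 m/s^2, t = 2 s
Using s = v0*t + (1/2)*a*t^2
s = 1*2 + (1/2)*2*2^2
s = 2 + (1/2)*8
s = 2 + 4
s = 6

6 m


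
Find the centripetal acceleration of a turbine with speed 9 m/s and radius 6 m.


Given: v = 9 m/s, r = 6 m
Using a_c = v^2 / r
a_c = 9^2 / 6
a_c = 81 / 6
a_c = 27/2 m/s^2

27/2 m/s^2


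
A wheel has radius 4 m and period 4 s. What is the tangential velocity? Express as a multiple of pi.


Given: radius r = 4 m, period T = 4 s
Using v = 2*pi*r / T
v = 2*pi*4 / 4
v = 8*pi / 4
v = 2*pi m/s

2*pi m/s


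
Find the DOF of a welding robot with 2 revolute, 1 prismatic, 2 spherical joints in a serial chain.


Given: serial robot with 2 revolute, 1 prismatic, 2 spherical joints
DOF contribution per joint type: revolute=1, prismatic=1, spherical=3, fixed=0
DOF = 2*1 + 1*1 + 2*3
DOF = 9

9


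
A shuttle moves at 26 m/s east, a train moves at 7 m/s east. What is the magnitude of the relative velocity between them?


Given: v_A = 26 m/s east, v_B = 7 m/s east
Both move in the same direction; relative speed = |v_A - v_B|
|26 - 7| = |19|
= 19 m/s

19 m/s


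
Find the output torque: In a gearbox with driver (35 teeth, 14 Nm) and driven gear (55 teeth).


Given: N1 = 35, N2 = 55, T1 = 14 Nm
Using T2/T1 = N2/N1
T2 = T1 * N2 / N1
T2 = 14 * 55 / 35
T2 = 770 / 35
T2 = 22 Nm

22 Nm


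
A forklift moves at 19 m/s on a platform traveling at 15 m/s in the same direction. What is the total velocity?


Given: object velocity = 19 m/s, platform velocity = 15 m/s (same direction)
Using classical velocity addition: v_total = v_object + v_platform
v_total = 19 + 15
v_total = 34 m/s

34 m/s


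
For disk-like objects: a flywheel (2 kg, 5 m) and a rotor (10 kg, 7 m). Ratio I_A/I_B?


Given: M1=2 kg, R1=5 m, M2=10 kg, R2=7 m
For a disk: I = (1/2)*M*R^2, so I_A/I_B = (M1*R1^2)/(M2*R2^2)
M1*R1^2 = 2*25 = 50
M2*R2^2 = 10*49 = 490
I_A/I_B = 50/490 = 5/49

5/49


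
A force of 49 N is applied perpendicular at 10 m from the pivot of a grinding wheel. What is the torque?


Given: F = 49 N, r = 10 m, angle = 90 deg (perpendicular)
Using tau = F * r * sin(90)
sin(90) = 1
tau = 49 * 10 * 1
tau = 490 Nm

490 Nm


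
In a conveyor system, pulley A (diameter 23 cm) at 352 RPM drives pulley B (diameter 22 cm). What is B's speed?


Given: D1 = 23 cm, w1 = 352 RPM, D2 = 22 cm
Using D1*w1 = D2*w2
w2 = D1*w1 / D2
w2 = 23*352 / 22
w2 = 8096 / 22
w2 = 368 RPM

368 RPM


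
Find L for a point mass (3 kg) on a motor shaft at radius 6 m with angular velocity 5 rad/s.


Given: m = 3 kg, r = 6 m, omega = 5 rad/s
For a point mass: I = m*r^2
I = 3*6^2 = 3*36 = 108
L = I*omega = 108*5
L = 540 kg*m^2/s

540 kg*m^2/s


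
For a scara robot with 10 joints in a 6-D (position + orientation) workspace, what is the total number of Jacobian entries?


Given: task space dimension = 6, joints = 10
Jacobian is a 6 x 10 matrix
Total entries = rows * columns
Total = 6 * 10
Total = 60

60


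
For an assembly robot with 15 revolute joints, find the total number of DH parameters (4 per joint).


Given: 15 joints, 4 DH parameters per joint (d, theta, a, alpha)
Total DH parameters = number_of_joints * 4
Total = 15 * 4
Total = 60

60


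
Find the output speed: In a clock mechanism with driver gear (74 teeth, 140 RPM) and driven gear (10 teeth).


Given: N1 = 74 teeth, w1 = 140 RPM, N2 = 10 teeth
Using N1*w1 = N2*w2
w2 = N1*w1 / N2
w2 = 74*140 / 10
w2 = 10360 / 10
w2 = 1036 RPM

1036 RPM


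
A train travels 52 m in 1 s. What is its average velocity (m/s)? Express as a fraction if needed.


Given: distance d = 52 m, time t = 1 s
Using v = d / t
v = 52 / 1
v = 52 m/s

52 m/s


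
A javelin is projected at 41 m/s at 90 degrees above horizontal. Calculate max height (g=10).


Given: v0 = 41 m/s, theta = 90 deg, g = 10 m/s^2
sin^2(90) = 1
Using H = v0^2 * sin^2(theta) / (2*g)
H = 41^2 * 1 / (2*10)
H = 1681 * 1 / 20
H = 1681 / 20
H = 1681/20 m

1681/20 m


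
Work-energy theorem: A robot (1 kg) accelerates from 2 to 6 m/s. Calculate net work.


Given: m = 1 kg, v0 = 2 m/s, v = 6 m/s
Using W = (1/2)*m*(v^2 - v0^2)
v^2 = 6^2 = 36
v0^2 = 2^2 = 4
v^2 - v0^2 = 36 - 4 = 32
W = (1/2)*1*32 = 16 J

16 J


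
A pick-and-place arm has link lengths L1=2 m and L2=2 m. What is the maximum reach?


Given: L1 = 2 m, L2 = 2 m
For a 2-link planar arm, max reach = L1 + L2 (fully extended)
Max reach = 2 + 2
Max reach = 4 m

4 m


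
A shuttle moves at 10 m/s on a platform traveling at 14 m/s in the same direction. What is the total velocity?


Given: object velocity = 10 m/s, platform velocity = 14 m/s (same direction)
Using classical velocity addition: v_total = v_object + v_platform
v_total = 10 + 14
v_total = 24 m/s

24 m/s


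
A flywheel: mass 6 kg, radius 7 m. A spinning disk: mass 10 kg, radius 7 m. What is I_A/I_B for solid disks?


Given: M1=6 kg, R1=7 m, M2=10 kg, R2=7 m
For a disk: I = (1/2)*M*R^2, so I_A/I_B = (M1*R1^2)/(M2*R2^2)
M1*R1^2 = 6*49 = 294
M2*R2^2 = 10*49 = 490
I_A/I_B = 294/490 = 3/5

3/5


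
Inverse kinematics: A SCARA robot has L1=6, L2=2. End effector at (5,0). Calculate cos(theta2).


Given: L1 = 6, L2 = 2, target (x, y) = (5, 0)
Using cos(theta2) = (x^2 + y^2 - L1^2 - L2^2) / (2*L1*L2)
x^2 + y^2 = 5^2 + 0 = 25
L1^2 + L2^2 = 36 + 4 = 40
Numerator = 25 - 40 = -15
Denominator = 2*6*2 = 24
cos(theta2) = -15/24 = -5/8

-5/8


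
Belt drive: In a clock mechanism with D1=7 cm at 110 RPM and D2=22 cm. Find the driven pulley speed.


Given: D1 = 7 cm, w1 = 110 RPM, D2 = 22 cm
Using D1*w1 = D2*w2
w2 = D1*w1 / D2
w2 = 7*110 / 22
w2 = 770 / 22
w2 = 35 RPM

35 RPM


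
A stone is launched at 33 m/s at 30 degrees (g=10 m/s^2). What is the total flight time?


Given: v0 = 33 m/s, theta = 30 deg, g = 10 m/s^2
sin(30) = 1/2
Using T = 2*v0*sin(theta) / g
T = 2*33*1/2 / 10
T = 33 / 10
T = 33/10 s

33/10 s


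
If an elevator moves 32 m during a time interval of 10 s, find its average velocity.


Given: distance d = 32 m, time t = 10 s
Using v = d / t
v = 32 / 10
v = 16/5 m/s

16/5 m/s


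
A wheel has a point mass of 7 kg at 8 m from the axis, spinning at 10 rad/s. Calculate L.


Given: m = 7 kg, r = 8 m, omega = 10 rad/s
For a point mass: I = m*r^2
I = 7*8^2 = 7*64 = 448
L = I*omega = 448*10
L = 4480 kg*m^2/s

4480 kg*m^2/s


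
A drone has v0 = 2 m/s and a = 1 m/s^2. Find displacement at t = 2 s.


Given: v0 = 2 m/s, a = 1 m/s^2, t = 2 s
Using s = v0*t + (1/2)*a*t^2
s = 2*2 + (1/2)*1*2^2
s = 4 + (1/2)*4
s = 4 + 2
s = 6

6 m


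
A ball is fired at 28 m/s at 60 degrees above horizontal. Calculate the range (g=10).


Given: v0 = 28 m/s, theta = 60 deg, g = 10 m/s^2
sin(2*60) = sin(120) = sqrt(3)/2
Using R = v0^2 * sin(2*theta) / g
R = 28^2 * (sqrt(3)/2) / 10
R = 784 * sqrt(3) / 20
R = 196/5*sqrt(3) m

196/5*sqrt(3) m


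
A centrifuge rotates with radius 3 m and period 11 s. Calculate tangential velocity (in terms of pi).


Given: radius r = 3 m, period T = 11 s
Using v = 2*pi*r / T
v = 2*pi*3 / 11
v = 6*pi / 11
v = 6/11*pi m/s

6/11*pi m/s
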